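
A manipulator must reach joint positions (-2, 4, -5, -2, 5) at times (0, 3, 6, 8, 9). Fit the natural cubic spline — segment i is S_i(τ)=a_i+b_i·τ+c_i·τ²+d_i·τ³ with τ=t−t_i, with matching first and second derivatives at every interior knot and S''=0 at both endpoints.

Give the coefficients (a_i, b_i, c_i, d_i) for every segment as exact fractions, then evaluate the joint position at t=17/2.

Δ: Δ0=2, Δ1=-3, Δ2=3/2, Δ3=7
row 1: diag=12, rhs=-30; c'=1/4, d'=-5/2
row 2: denom=10−3·1/4=37/4; d'=(27−3·-5/2)/(37/4)=138/37
row 3: denom=6−2·8/37=206/37; d'=(33−2·138/37)/(206/37)=945/206
back: M3=945/206
back: M2=138/37−8/37·945/206=282/103
back: M1=-5/2−1/4·282/103=-328/103
M: M0=0, M1=-328/103, M2=282/103, M3=945/206, M4=0
seg 0: a=-2, c=M0/2=0, d=(M1−M0)/(6·3)=-164/927, b=Δ0−h0·(2M0+M1)/6=370/103
seg 1: a=4, c=M1/2=-164/103, d=(M2−M1)/(6·3)=305/927, b=Δ1−h1·(2M1+M2)/6=-122/103
seg 2: a=-5, c=M2/2=141/103, d=(M3−M2)/(6·2)=127/824, b=Δ2−h2·(2M2+M3)/6=-191/103
seg 3: a=-2, c=M3/2=945/412, d=(M4−M3)/(6·1)=-315/412, b=Δ3−h3·(2M3+M4)/6=1127/206
t_q=17/2 → seg 3, τ=1/2; S=-2+1127/206·τ+945/412·τ²+-315/412·τ³=3999/3296

  seg 0: a=-2 b=370/103 c=0 d=-164/927
  seg 1: a=4 b=-122/103 c=-164/103 d=305/927
  seg 2: a=-5 b=-191/103 c=141/103 d=127/824
  seg 3: a=-2 b=1127/206 c=945/412 d=-315/412
S(17/2) = 3999/3296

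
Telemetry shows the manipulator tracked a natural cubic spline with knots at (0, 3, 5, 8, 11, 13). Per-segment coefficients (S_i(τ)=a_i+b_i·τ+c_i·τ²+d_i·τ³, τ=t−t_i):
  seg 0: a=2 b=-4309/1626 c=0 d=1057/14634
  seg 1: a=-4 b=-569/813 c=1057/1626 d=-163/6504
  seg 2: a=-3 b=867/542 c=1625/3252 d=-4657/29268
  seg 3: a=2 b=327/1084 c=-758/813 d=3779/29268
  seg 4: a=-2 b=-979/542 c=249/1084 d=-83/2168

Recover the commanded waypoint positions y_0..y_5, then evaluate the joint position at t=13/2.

y_0 = S_0(0) = a_0 = 2
y_1 = S_1(0) = a_1 = -4
y_2 = S_2(0) = a_2 = -3
y_3 = S_3(0) = a_3 = 2
y_4 = S_4(0) = a_4 = -2
y_5 = S_4(2) = -5
t_q=13/2 is in segment 2 (τ=3/2); S_2(τ)=-115/8672

y_0=2 y_1=-4 y_2=-3 y_3=2 y_4=-2 y_5=-5
S(13/2) = -115/8672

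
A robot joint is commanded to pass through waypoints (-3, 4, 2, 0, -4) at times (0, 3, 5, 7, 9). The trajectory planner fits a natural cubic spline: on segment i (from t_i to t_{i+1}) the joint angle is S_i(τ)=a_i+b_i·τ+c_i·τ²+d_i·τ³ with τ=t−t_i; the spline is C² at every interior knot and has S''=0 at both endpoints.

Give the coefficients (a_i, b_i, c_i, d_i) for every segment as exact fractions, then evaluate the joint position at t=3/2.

  seg 0: a=-3 b=1453/426 c=0 d=-17/142
  seg 1: a=4 b=38/213 c=-153/142 d=52/213
  seg 2: a=2 b=-256/213 c=55/142 d=-61/426
  seg 3: a=0 b=-292/213 c=-67/142 d=67/852
S(3/2) = 1945/1136

Δ: Δ0=7/3, Δ1=-1, Δ2=-1, Δ3=-2
row 1: diag=10, rhs=-20; c'=1/5, d'=-2
row 2: denom=8−2·1/5=38/5; d'=(0−2·-2)/(38/5)=10/19
row 3: denom=8−2·5/19=142/19; d'=(-6−2·10/19)/(142/19)=-67/71
back: M3=-67/71
back: M2=10/19−5/19·-67/71=55/71
back: M1=-2−1/5·55/71=-153/71
M: M0=0, M1=-153/71, M2=55/71, M3=-67/71, M4=0
seg 0: a=-3, c=M0/2=0, d=(M1−M0)/(6·3)=-17/142, b=Δ0−h0·(2M0+M1)/6=1453/426
seg 1: a=4, c=M1/2=-153/142, d=(M2−M1)/(6·2)=52/213, b=Δ1−h1·(2M1+M2)/6=38/213
seg 2: a=2, c=M2/2=55/142, d=(M3−M2)/(6·2)=-61/426, b=Δ2−h2·(2M2+M3)/6=-256/213
seg 3: a=0, c=M3/2=-67/142, d=(M4−M3)/(6·2)=67/852, b=Δ3−h3·(2M3+M4)/6=-292/213
t_q=3/2 → seg 0, τ=3/2; S=-3+1453/426·τ+0·τ²+-17/142·τ³=1945/1136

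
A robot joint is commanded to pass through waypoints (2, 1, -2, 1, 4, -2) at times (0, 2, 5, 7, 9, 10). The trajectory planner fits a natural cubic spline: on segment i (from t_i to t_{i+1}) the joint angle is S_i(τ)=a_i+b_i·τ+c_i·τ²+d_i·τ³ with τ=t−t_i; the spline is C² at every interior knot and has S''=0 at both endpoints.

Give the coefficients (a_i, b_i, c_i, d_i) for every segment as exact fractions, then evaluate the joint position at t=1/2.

Δ: Δ0=-1/2, Δ1=-1, Δ2=3/2, Δ3=3/2, Δ4=-6
row 1: diag=10, rhs=-3; c'=3/10, d'=-3/10
row 2: denom=10−3·3/10=91/10; d'=(15−3·-3/10)/(91/10)=159/91
row 3: denom=8−2·20/91=688/91; d'=(0−2·159/91)/(688/91)=-159/344
row 4: denom=6−2·91/344=941/172; d'=(-45−2·-159/344)/(941/172)=-7581/941
back: M4=-7581/941
back: M3=-159/344−91/344·-7581/941=3141/1882
back: M2=159/91−20/91·3141/1882=1299/941
back: M1=-3/10−3/10·1299/941=-672/941
M: M0=0, M1=-672/941, M2=1299/941, M3=3141/1882, M4=-7581/941, M5=0
seg 0: a=2, c=M0/2=0, d=(M1−M0)/(6·2)=-56/941, b=Δ0−h0·(2M0+M1)/6=-493/1882
seg 1: a=1, c=M1/2=-336/941, d=(M2−M1)/(6·3)=219/1882, b=Δ1−h1·(2M1+M2)/6=-1837/1882
seg 2: a=-2, c=M2/2=1299/1882, d=(M3−M2)/(6·2)=181/7528, b=Δ2−h2·(2M2+M3)/6=22/941
seg 3: a=1, c=M3/2=3141/3764, d=(M4−M3)/(6·2)=-6101/7528, b=Δ3−h3·(2M3+M4)/6=5783/1882
seg 4: a=4, c=M4/2=-7581/1882, d=(M5−M4)/(6·1)=2527/1882, b=Δ4−h4·(2M4+M5)/6=-3119/941
t_q=1/2 → seg 0, τ=1/2; S=2+-493/1882·τ+0·τ²+-56/941·τ³=7007/3764

  seg 0: a=2 b=-493/1882 c=0 d=-56/941
  seg 1: a=1 b=-1837/1882 c=-336/941 d=219/1882
  seg 2: a=-2 b=22/941 c=1299/1882 d=181/7528
  seg 3: a=1 b=5783/1882 c=3141/3764 d=-6101/7528
  seg 4: a=4 b=-3119/941 c=-7581/1882 d=2527/1882
S(1/2) = 7007/3764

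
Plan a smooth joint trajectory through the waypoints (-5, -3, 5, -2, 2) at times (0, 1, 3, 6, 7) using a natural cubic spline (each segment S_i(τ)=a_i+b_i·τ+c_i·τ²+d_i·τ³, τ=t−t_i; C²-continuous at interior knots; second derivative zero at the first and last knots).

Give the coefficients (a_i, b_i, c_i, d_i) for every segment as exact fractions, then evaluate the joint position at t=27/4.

  seg 0: a=-5 b=760/591 c=0 d=422/591
  seg 1: a=-3 b=2026/591 c=422/197 d=-1097/1182
  seg 2: a=5 b=508/591 c=-675/197 d=1396/1773
  seg 3: a=-2 b=922/591 c=721/197 d=-721/591
S(27/4) = 9003/12608

Δ: Δ0=2, Δ1=4, Δ2=-7/3, Δ3=4
row 1: diag=6, rhs=12; c'=1/3, d'=2
row 2: denom=10−2·1/3=28/3; d'=(-38−2·2)/(28/3)=-9/2
row 3: denom=8−3·9/28=197/28; d'=(38−3·-9/2)/(197/28)=1442/197
back: M3=1442/197
back: M2=-9/2−9/28·1442/197=-1350/197
back: M1=2−1/3·-1350/197=844/197
M: M0=0, M1=844/197, M2=-1350/197, M3=1442/197, M4=0
seg 0: a=-5, c=M0/2=0, d=(M1−M0)/(6·1)=422/591, b=Δ0−h0·(2M0+M1)/6=760/591
seg 1: a=-3, c=M1/2=422/197, d=(M2−M1)/(6·2)=-1097/1182, b=Δ1−h1·(2M1+M2)/6=2026/591
seg 2: a=5, c=M2/2=-675/197, d=(M3−M2)/(6·3)=1396/1773, b=Δ2−h2·(2M2+M3)/6=508/591
seg 3: a=-2, c=M3/2=721/197, d=(M4−M3)/(6·1)=-721/591, b=Δ3−h3·(2M3+M4)/6=922/591
t_q=27/4 → seg 3, τ=3/4; S=-2+922/591·τ+721/197·τ²+-721/591·τ³=9003/12608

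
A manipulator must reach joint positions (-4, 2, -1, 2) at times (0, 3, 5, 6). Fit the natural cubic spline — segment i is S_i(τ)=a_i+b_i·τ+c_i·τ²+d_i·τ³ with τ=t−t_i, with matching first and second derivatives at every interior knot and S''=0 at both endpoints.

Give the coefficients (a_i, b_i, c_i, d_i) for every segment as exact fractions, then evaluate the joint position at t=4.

  seg 0: a=-4 b=101/28 c=0 d=-5/28
  seg 1: a=2 b=-17/14 c=-45/28 d=41/56
  seg 2: a=-1 b=8/7 c=39/14 d=-13/14
S(4) = -5/56

Δ: Δ0=2, Δ1=-3/2, Δ2=3
row 1: diag=10, rhs=-21; c'=1/5, d'=-21/10
row 2: denom=6−2·1/5=28/5; d'=(27−2·-21/10)/(28/5)=39/7
back: M2=39/7
back: M1=-21/10−1/5·39/7=-45/14
M: M0=0, M1=-45/14, M2=39/7, M3=0
seg 0: a=-4, c=M0/2=0, d=(M1−M0)/(6·3)=-5/28, b=Δ0−h0·(2M0+M1)/6=101/28
seg 1: a=2, c=M1/2=-45/28, d=(M2−M1)/(6·2)=41/56, b=Δ1−h1·(2M1+M2)/6=-17/14
seg 2: a=-1, c=M2/2=39/14, d=(M3−M2)/(6·1)=-13/14, b=Δ2−h2·(2M2+M3)/6=8/7
t_q=4 → seg 1, τ=1; S=2+-17/14·τ+-45/28·τ²+41/56·τ³=-5/56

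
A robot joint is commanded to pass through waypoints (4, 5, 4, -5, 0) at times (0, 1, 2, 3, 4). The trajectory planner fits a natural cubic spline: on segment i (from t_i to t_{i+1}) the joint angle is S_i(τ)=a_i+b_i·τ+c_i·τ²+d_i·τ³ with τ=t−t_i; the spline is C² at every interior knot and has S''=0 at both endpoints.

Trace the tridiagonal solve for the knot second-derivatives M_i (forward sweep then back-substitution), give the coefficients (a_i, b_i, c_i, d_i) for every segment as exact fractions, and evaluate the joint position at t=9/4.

  seg 0: a=4 b=5/7 c=0 d=2/7
  seg 1: a=5 b=11/7 c=6/7 d=-24/7
  seg 2: a=4 b=-7 c=-66/7 d=52/7
  seg 3: a=-5 b=-25/7 c=90/7 d=-30/7
S(9/4) = 199/112

Δ: Δ0=1, Δ1=-1, Δ2=-9, Δ3=5
row 1: diag=4, rhs=-12; c'=1/4, d'=-3
row 2: denom=4−1·1/4=15/4; d'=(-48−1·-3)/(15/4)=-12
row 3: denom=4−1·4/15=56/15; d'=(84−1·-12)/(56/15)=180/7
back: M3=180/7
back: M2=-12−4/15·180/7=-132/7
back: M1=-3−1/4·-132/7=12/7
M: M0=0, M1=12/7, M2=-132/7, M3=180/7, M4=0
seg 0: a=4, c=M0/2=0, d=(M1−M0)/(6·1)=2/7, b=Δ0−h0·(2M0+M1)/6=5/7
seg 1: a=5, c=M1/2=6/7, d=(M2−M1)/(6·1)=-24/7, b=Δ1−h1·(2M1+M2)/6=11/7
seg 2: a=4, c=M2/2=-66/7, d=(M3−M2)/(6·1)=52/7, b=Δ2−h2·(2M2+M3)/6=-7
seg 3: a=-5, c=M3/2=90/7, d=(M4−M3)/(6·1)=-30/7, b=Δ3−h3·(2M3+M4)/6=-25/7
t_q=9/4 → seg 2, τ=1/4; S=4+-7·τ+-66/7·τ²+52/7·τ³=199/112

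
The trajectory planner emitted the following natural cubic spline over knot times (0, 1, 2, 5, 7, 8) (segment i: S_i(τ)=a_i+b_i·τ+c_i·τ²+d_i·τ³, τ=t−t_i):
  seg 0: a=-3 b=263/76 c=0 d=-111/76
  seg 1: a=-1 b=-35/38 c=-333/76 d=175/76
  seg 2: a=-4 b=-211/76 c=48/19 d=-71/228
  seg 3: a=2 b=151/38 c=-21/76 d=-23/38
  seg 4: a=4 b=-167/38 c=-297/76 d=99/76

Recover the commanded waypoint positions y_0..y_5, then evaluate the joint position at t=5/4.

y_0 = S_0(0) = a_0 = -3
y_1 = S_1(0) = a_1 = -1
y_2 = S_2(0) = a_2 = -4
y_3 = S_3(0) = a_3 = 2
y_4 = S_4(0) = a_4 = 4
y_5 = S_4(1) = -3
t_q=5/4 is in segment 1 (τ=1/4); S_1(τ)=-7141/4864

y_0=-3 y_1=-1 y_2=-4 y_3=2 y_4=4 y_5=-3
S(5/4) = -7141/4864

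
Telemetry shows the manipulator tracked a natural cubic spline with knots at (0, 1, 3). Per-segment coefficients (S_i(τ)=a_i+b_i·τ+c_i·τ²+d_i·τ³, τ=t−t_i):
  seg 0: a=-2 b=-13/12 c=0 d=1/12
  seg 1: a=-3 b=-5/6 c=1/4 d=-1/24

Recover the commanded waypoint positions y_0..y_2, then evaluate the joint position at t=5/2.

y_0 = S_0(0) = a_0 = -2
y_1 = S_1(0) = a_1 = -3
y_2 = S_1(2) = -4
t_q=5/2 is in segment 1 (τ=3/2); S_1(τ)=-245/64

y_0=-2 y_1=-3 y_2=-4
S(5/2) = -245/64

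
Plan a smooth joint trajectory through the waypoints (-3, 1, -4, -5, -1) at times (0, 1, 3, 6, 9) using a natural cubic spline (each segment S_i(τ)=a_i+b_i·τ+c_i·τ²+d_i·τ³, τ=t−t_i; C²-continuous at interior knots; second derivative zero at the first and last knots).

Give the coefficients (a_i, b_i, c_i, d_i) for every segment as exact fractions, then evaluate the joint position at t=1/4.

  seg 0: a=-3 b=2157/412 c=0 d=-509/412
  seg 1: a=1 b=315/206 c=-1527/412 d=697/824
  seg 2: a=-4 b=-324/103 c=141/103 d=-400/2781
  seg 3: a=-5 b=122/103 c=23/309 d=-23/2781
S(1/4) = -45101/26368

Δ: Δ0=4, Δ1=-5/2, Δ2=-1/3, Δ3=4/3
row 1: diag=6, rhs=-39; c'=1/3, d'=-13/2
row 2: denom=10−2·1/3=28/3; d'=(13−2·-13/2)/(28/3)=39/14
row 3: denom=12−3·9/28=309/28; d'=(10−3·39/14)/(309/28)=46/309
back: M3=46/309
back: M2=39/14−9/28·46/309=282/103
back: M1=-13/2−1/3·282/103=-1527/206
M: M0=0, M1=-1527/206, M2=282/103, M3=46/309, M4=0
seg 0: a=-3, c=M0/2=0, d=(M1−M0)/(6·1)=-509/412, b=Δ0−h0·(2M0+M1)/6=2157/412
seg 1: a=1, c=M1/2=-1527/412, d=(M2−M1)/(6·2)=697/824, b=Δ1−h1·(2M1+M2)/6=315/206
seg 2: a=-4, c=M2/2=141/103, d=(M3−M2)/(6·3)=-400/2781, b=Δ2−h2·(2M2+M3)/6=-324/103
seg 3: a=-5, c=M3/2=23/309, d=(M4−M3)/(6·3)=-23/2781, b=Δ3−h3·(2M3+M4)/6=122/103
t_q=1/4 → seg 0, τ=1/4; S=-3+2157/412·τ+0·τ²+-509/412·τ³=-45101/26368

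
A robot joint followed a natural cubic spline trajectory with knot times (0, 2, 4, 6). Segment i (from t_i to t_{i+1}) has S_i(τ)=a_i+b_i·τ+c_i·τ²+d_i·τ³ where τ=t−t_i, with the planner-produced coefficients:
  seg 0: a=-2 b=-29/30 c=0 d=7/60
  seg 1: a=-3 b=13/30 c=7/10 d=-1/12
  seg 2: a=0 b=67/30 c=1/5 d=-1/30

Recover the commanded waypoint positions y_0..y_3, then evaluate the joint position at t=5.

y_0=-2 y_1=-3 y_2=0 y_3=5
S(5) = 12/5

y_0 = S_0(0) = a_0 = -2
y_1 = S_1(0) = a_1 = -3
y_2 = S_2(0) = a_2 = 0
y_3 = S_2(2) = 5
t_q=5 is in segment 2 (τ=1); S_2(τ)=12/5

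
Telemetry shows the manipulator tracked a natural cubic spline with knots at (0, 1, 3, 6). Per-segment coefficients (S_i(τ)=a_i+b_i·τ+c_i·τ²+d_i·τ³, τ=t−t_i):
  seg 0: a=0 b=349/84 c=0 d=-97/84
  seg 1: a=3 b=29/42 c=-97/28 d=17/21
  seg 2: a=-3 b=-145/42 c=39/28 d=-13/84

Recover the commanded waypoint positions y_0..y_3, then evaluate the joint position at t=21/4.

y_0 = S_0(0) = a_0 = 0
y_1 = S_1(0) = a_1 = 3
y_2 = S_2(0) = a_2 = -3
y_3 = S_2(3) = -5
t_q=21/4 is in segment 2 (τ=9/4); S_2(τ)=-9819/1792

y_0=0 y_1=3 y_2=-3 y_3=-5
S(21/4) = -9819/1792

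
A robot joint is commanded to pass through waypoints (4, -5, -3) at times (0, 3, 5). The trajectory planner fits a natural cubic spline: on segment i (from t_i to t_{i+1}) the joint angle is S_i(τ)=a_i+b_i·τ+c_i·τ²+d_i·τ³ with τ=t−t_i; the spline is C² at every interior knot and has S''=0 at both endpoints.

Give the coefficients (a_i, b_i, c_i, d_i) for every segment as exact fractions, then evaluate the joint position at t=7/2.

  seg 0: a=4 b=-21/5 c=0 d=2/15
  seg 1: a=-5 b=-3/5 c=6/5 d=-1/5
S(7/2) = -201/40

Δ: Δ0=-3, Δ1=1
row 1: diag=10, rhs=24; c'=1/5, d'=12/5
back: M1=12/5
M: M0=0, M1=12/5, M2=0
seg 0: a=4, c=M0/2=0, d=(M1−M0)/(6·3)=2/15, b=Δ0−h0·(2M0+M1)/6=-21/5
seg 1: a=-5, c=M1/2=6/5, d=(M2−M1)/(6·2)=-1/5, b=Δ1−h1·(2M1+M2)/6=-3/5
t_q=7/2 → seg 1, τ=1/2; S=-5+-3/5·τ+6/5·τ²+-1/5·τ³=-201/40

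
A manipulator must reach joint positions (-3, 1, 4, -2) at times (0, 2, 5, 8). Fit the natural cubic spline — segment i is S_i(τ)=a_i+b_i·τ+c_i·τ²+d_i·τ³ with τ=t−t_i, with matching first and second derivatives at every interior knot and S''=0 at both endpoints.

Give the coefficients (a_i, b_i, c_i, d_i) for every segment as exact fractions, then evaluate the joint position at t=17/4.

  seg 0: a=-3 b=76/37 c=0 d=-1/74
  seg 1: a=1 b=70/37 c=-3/37 d=-8/111
  seg 2: a=4 b=-20/37 c=-27/37 d=3/37
S(17/4) = 2383/592

Δ: Δ0=2, Δ1=1, Δ2=-2
row 1: diag=10, rhs=-6; c'=3/10, d'=-3/5
row 2: denom=12−3·3/10=111/10; d'=(-18−3·-3/5)/(111/10)=-54/37
back: M2=-54/37
back: M1=-3/5−3/10·-54/37=-6/37
M: M0=0, M1=-6/37, M2=-54/37, M3=0
seg 0: a=-3, c=M0/2=0, d=(M1−M0)/(6·2)=-1/74, b=Δ0−h0·(2M0+M1)/6=76/37
seg 1: a=1, c=M1/2=-3/37, d=(M2−M1)/(6·3)=-8/111, b=Δ1−h1·(2M1+M2)/6=70/37
seg 2: a=4, c=M2/2=-27/37, d=(M3−M2)/(6·3)=3/37, b=Δ2−h2·(2M2+M3)/6=-20/37
t_q=17/4 → seg 1, τ=9/4; S=1+70/37·τ+-3/37·τ²+-8/111·τ³=2383/592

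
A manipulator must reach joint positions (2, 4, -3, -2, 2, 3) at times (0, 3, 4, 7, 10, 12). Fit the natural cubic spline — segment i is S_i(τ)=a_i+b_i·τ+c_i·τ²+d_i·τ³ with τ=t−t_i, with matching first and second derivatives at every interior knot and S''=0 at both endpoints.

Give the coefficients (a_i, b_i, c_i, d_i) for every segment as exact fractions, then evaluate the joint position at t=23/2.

Δ: Δ0=2/3, Δ1=-7, Δ2=1/3, Δ3=4/3, Δ4=1/2
row 1: diag=8, rhs=-46; c'=1/8, d'=-23/4
row 2: denom=8−1·1/8=63/8; d'=(44−1·-23/4)/(63/8)=398/63
row 3: denom=12−3·8/21=76/7; d'=(6−3·398/63)/(76/7)=-68/57
row 4: denom=10−3·21/76=697/76; d'=(-5−3·-68/57)/(697/76)=-108/697
back: M4=-108/697
back: M3=-68/57−21/76·-108/697=-2405/2091
back: M2=398/63−8/21·-2405/2091=14126/2091
back: M1=-23/4−1/8·14126/2091=-13789/2091
M: M0=0, M1=-13789/2091, M2=14126/2091, M3=-2405/2091, M4=-108/697, M5=0
seg 0: a=2, c=M0/2=0, d=(M1−M0)/(6·3)=-13789/37638, b=Δ0−h0·(2M0+M1)/6=16577/4182
seg 1: a=4, c=M1/2=-13789/4182, d=(M2−M1)/(6·1)=9305/4182, b=Δ1−h1·(2M1+M2)/6=-12395/2091
seg 2: a=-3, c=M2/2=7063/2091, d=(M3−M2)/(6·3)=-16531/37638, b=Δ2−h2·(2M2+M3)/6=-8151/1394
seg 3: a=-2, c=M3/2=-2405/4182, d=(M4−M3)/(6·3)=2081/37638, b=Δ3−h3·(2M3+M4)/6=105/41
seg 4: a=2, c=M4/2=-54/697, d=(M5−M4)/(6·2)=9/697, b=Δ4−h4·(2M4+M5)/6=841/1394
t_q=23/2 → seg 4, τ=3/2; S=2+841/1394·τ+-54/697·τ²+9/697·τ³=15469/5576

  seg 0: a=2 b=16577/4182 c=0 d=-13789/37638
  seg 1: a=4 b=-12395/2091 c=-13789/4182 d=9305/4182
  seg 2: a=-3 b=-8151/1394 c=7063/2091 d=-16531/37638
  seg 3: a=-2 b=105/41 c=-2405/4182 d=2081/37638
  seg 4: a=2 b=841/1394 c=-54/697 d=9/697
S(23/2) = 15469/5576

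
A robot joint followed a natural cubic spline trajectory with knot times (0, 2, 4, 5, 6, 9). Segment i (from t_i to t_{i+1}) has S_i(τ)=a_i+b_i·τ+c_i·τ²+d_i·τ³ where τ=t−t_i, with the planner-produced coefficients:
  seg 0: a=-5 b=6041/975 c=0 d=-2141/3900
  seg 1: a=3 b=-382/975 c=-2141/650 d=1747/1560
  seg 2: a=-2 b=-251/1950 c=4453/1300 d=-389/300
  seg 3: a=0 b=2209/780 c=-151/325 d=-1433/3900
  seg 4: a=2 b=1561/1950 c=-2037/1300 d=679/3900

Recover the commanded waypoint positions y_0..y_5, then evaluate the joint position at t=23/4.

y_0 = S_0(0) = a_0 = -5
y_1 = S_1(0) = a_1 = 3
y_2 = S_2(0) = a_2 = -2
y_3 = S_3(0) = a_3 = 0
y_4 = S_4(0) = a_4 = 2
y_5 = S_4(3) = -5
t_q=23/4 is in segment 3 (τ=3/4); S_3(τ)=142079/83200

y_0=-5 y_1=3 y_2=-2 y_3=0 y_4=2 y_5=-5
S(23/4) = 142079/83200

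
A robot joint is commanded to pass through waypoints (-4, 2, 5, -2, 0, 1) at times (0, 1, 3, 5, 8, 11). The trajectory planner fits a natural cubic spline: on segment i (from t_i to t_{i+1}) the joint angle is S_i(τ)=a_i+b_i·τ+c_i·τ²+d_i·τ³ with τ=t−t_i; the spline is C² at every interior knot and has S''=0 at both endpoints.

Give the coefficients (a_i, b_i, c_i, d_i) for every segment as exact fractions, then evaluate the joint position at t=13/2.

  seg 0: a=-4 b=5007/766 c=0 d=-411/766
  seg 1: a=2 b=1887/383 c=-1233/766 d=-159/3064
  seg 2: a=5 b=-1635/766 c=-2943/1532 d=1897/3064
  seg 3: a=-2 b=-915/383 c=687/383 d=-2672/10341
  seg 4: a=0 b=535/383 c=-611/1149 d=611/10341
S(13/2) = -3707/1532

Δ: Δ0=6, Δ1=3/2, Δ2=-7/2, Δ3=2/3, Δ4=1/3
row 1: diag=6, rhs=-27; c'=1/3, d'=-9/2
row 2: denom=8−2·1/3=22/3; d'=(-30−2·-9/2)/(22/3)=-63/22
row 3: denom=10−2·3/11=104/11; d'=(25−2·-63/22)/(104/11)=13/4
row 4: denom=12−3·33/104=1149/104; d'=(-2−3·13/4)/(1149/104)=-1222/1149
back: M4=-1222/1149
back: M3=13/4−33/104·-1222/1149=1374/383
back: M2=-63/22−3/11·1374/383=-2943/766
back: M1=-9/2−1/3·-2943/766=-1233/383
M: M0=0, M1=-1233/383, M2=-2943/766, M3=1374/383, M4=-1222/1149, M5=0
seg 0: a=-4, c=M0/2=0, d=(M1−M0)/(6·1)=-411/766, b=Δ0−h0·(2M0+M1)/6=5007/766
seg 1: a=2, c=M1/2=-1233/766, d=(M2−M1)/(6·2)=-159/3064, b=Δ1−h1·(2M1+M2)/6=1887/383
seg 2: a=5, c=M2/2=-2943/1532, d=(M3−M2)/(6·2)=1897/3064, b=Δ2−h2·(2M2+M3)/6=-1635/766
seg 3: a=-2, c=M3/2=687/383, d=(M4−M3)/(6·3)=-2672/10341, b=Δ3−h3·(2M3+M4)/6=-915/383
seg 4: a=0, c=M4/2=-611/1149, d=(M5−M4)/(6·3)=611/10341, b=Δ4−h4·(2M4+M5)/6=535/383
t_q=13/2 → seg 3, τ=3/2; S=-2+-915/383·τ+687/383·τ²+-2672/10341·τ³=-3707/1532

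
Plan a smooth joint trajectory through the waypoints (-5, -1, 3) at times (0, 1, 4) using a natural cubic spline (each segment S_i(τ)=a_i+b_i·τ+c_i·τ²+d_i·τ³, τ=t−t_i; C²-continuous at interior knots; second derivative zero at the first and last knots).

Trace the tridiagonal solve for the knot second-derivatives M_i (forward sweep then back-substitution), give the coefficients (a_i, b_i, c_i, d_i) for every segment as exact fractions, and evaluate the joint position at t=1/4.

  seg 0: a=-5 b=13/3 c=0 d=-1/3
  seg 1: a=-1 b=10/3 c=-1 d=1/9
S(1/4) = -251/64

Δ: Δ0=4, Δ1=4/3
row 1: diag=8, rhs=-16; c'=3/8, d'=-2
back: M1=-2
M: M0=0, M1=-2, M2=0
seg 0: a=-5, c=M0/2=0, d=(M1−M0)/(6·1)=-1/3, b=Δ0−h0·(2M0+M1)/6=13/3
seg 1: a=-1, c=M1/2=-1, d=(M2−M1)/(6·3)=1/9, b=Δ1−h1·(2M1+M2)/6=10/3
t_q=1/4 → seg 0, τ=1/4; S=-5+13/3·τ+0·τ²+-1/3·τ³=-251/64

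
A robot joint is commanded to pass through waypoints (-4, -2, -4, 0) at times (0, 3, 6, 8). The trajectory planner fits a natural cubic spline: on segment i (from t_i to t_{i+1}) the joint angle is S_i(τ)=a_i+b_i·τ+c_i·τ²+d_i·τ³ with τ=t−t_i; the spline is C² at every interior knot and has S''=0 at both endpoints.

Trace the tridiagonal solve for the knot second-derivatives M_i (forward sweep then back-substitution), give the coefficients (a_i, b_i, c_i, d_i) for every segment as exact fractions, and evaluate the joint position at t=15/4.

  seg 0: a=-4 b=46/37 c=0 d=-64/999
  seg 1: a=-2 b=-18/37 c=-64/111 d=172/999
  seg 2: a=-4 b=26/37 c=36/37 d=-6/37
S(15/4) = -1549/592

Δ: Δ0=2/3, Δ1=-2/3, Δ2=2
row 1: diag=12, rhs=-8; c'=1/4, d'=-2/3
row 2: denom=10−3·1/4=37/4; d'=(16−3·-2/3)/(37/4)=72/37
back: M2=72/37
back: M1=-2/3−1/4·72/37=-128/111
M: M0=0, M1=-128/111, M2=72/37, M3=0
seg 0: a=-4, c=M0/2=0, d=(M1−M0)/(6·3)=-64/999, b=Δ0−h0·(2M0+M1)/6=46/37
seg 1: a=-2, c=M1/2=-64/111, d=(M2−M1)/(6·3)=172/999, b=Δ1−h1·(2M1+M2)/6=-18/37
seg 2: a=-4, c=M2/2=36/37, d=(M3−M2)/(6·2)=-6/37, b=Δ2−h2·(2M2+M3)/6=26/37
t_q=15/4 → seg 1, τ=3/4; S=-2+-18/37·τ+-64/111·τ²+172/999·τ³=-1549/592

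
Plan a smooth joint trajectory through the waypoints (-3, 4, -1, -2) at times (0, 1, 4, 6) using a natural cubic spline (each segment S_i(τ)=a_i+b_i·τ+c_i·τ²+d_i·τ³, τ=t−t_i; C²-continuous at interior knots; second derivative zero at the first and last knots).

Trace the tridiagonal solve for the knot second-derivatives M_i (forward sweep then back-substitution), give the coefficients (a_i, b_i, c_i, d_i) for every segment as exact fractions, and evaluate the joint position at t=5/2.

Δ: Δ0=7, Δ1=-5/3, Δ2=-1/2
row 1: diag=8, rhs=-52; c'=3/8, d'=-13/2
row 2: denom=10−3·3/8=71/8; d'=(7−3·-13/2)/(71/8)=212/71
back: M2=212/71
back: M1=-13/2−3/8·212/71=-541/71
M: M0=0, M1=-541/71, M2=212/71, M3=0
seg 0: a=-3, c=M0/2=0, d=(M1−M0)/(6·1)=-541/426, b=Δ0−h0·(2M0+M1)/6=3523/426
seg 1: a=4, c=M1/2=-541/142, d=(M2−M1)/(6·3)=251/426, b=Δ1−h1·(2M1+M2)/6=950/213
seg 2: a=-1, c=M2/2=106/71, d=(M3−M2)/(6·2)=-53/213, b=Δ2−h2·(2M2+M3)/6=-1061/426
t_q=5/2 → seg 1, τ=3/2; S=4+950/213·τ+-541/142·τ²+251/426·τ³=4665/1136

  seg 0: a=-3 b=3523/426 c=0 d=-541/426
  seg 1: a=4 b=950/213 c=-541/142 d=251/426
  seg 2: a=-1 b=-1061/426 c=106/71 d=-53/213
S(5/2) = 4665/1136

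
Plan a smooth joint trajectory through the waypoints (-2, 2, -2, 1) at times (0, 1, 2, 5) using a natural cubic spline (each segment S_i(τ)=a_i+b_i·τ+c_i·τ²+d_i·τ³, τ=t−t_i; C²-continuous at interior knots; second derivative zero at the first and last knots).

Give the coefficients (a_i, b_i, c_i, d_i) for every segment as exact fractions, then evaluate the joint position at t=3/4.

Δ: Δ0=4, Δ1=-4, Δ2=1
row 1: diag=4, rhs=-48; c'=1/4, d'=-12
row 2: denom=8−1·1/4=31/4; d'=(30−1·-12)/(31/4)=168/31
back: M2=168/31
back: M1=-12−1/4·168/31=-414/31
M: M0=0, M1=-414/31, M2=168/31, M3=0
seg 0: a=-2, c=M0/2=0, d=(M1−M0)/(6·1)=-69/31, b=Δ0−h0·(2M0+M1)/6=193/31
seg 1: a=2, c=M1/2=-207/31, d=(M2−M1)/(6·1)=97/31, b=Δ1−h1·(2M1+M2)/6=-14/31
seg 2: a=-2, c=M2/2=84/31, d=(M3−M2)/(6·3)=-28/93, b=Δ2−h2·(2M2+M3)/6=-137/31
t_q=3/4 → seg 0, τ=3/4; S=-2+193/31·τ+0·τ²+-69/31·τ³=3433/1984

  seg 0: a=-2 b=193/31 c=0 d=-69/31
  seg 1: a=2 b=-14/31 c=-207/31 d=97/31
  seg 2: a=-2 b=-137/31 c=84/31 d=-28/93
S(3/4) = 3433/1984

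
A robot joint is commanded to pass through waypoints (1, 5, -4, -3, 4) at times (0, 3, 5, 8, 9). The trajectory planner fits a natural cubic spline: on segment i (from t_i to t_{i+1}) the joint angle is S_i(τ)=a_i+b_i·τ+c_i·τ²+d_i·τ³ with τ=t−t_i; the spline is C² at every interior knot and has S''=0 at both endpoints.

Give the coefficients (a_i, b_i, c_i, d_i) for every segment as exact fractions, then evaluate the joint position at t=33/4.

Δ: Δ0=4/3, Δ1=-9/2, Δ2=1/3, Δ3=7
row 1: diag=10, rhs=-35; c'=1/5, d'=-7/2
row 2: denom=10−2·1/5=48/5; d'=(29−2·-7/2)/(48/5)=15/4
row 3: denom=8−3·5/16=113/16; d'=(40−3·15/4)/(113/16)=460/113
back: M3=460/113
back: M2=15/4−5/16·460/113=280/113
back: M1=-7/2−1/5·280/113=-903/226
M: M0=0, M1=-903/226, M2=280/113, M3=460/113, M4=0
seg 0: a=1, c=M0/2=0, d=(M1−M0)/(6·3)=-301/1356, b=Δ0−h0·(2M0+M1)/6=4517/1356
seg 1: a=5, c=M1/2=-903/452, d=(M2−M1)/(6·2)=1463/2712, b=Δ1−h1·(2M1+M2)/6=-1805/678
seg 2: a=-4, c=M2/2=140/113, d=(M3−M2)/(6·3)=10/113, b=Δ2−h2·(2M2+M3)/6=-1417/339
seg 3: a=-3, c=M3/2=230/113, d=(M4−M3)/(6·1)=-230/339, b=Δ3−h3·(2M3+M4)/6=1913/339
t_q=33/4 → seg 3, τ=1/4; S=-3+1913/339·τ+230/113·τ²+-230/339·τ³=-5325/3616

  seg 0: a=1 b=4517/1356 c=0 d=-301/1356
  seg 1: a=5 b=-1805/678 c=-903/452 d=1463/2712
  seg 2: a=-4 b=-1417/339 c=140/113 d=10/113
  seg 3: a=-3 b=1913/339 c=230/113 d=-230/339
S(33/4) = -5325/3616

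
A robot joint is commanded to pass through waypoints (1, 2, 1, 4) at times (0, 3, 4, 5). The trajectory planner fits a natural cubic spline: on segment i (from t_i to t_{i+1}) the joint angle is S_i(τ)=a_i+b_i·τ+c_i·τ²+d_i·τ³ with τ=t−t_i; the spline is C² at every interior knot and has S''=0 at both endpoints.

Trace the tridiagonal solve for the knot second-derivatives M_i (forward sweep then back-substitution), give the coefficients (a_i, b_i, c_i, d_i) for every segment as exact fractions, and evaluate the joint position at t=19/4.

  seg 0: a=1 b=115/93 c=0 d=-28/279
  seg 1: a=2 b=-137/93 c=-28/31 d=128/93
  seg 2: a=1 b=79/93 c=100/31 d=-100/93
S(19/4) = 1487/496

Δ: Δ0=1/3, Δ1=-1, Δ2=3
row 1: diag=8, rhs=-8; c'=1/8, d'=-1
row 2: denom=4−1·1/8=31/8; d'=(24−1·-1)/(31/8)=200/31
back: M2=200/31
back: M1=-1−1/8·200/31=-56/31
M: M0=0, M1=-56/31, M2=200/31, M3=0
seg 0: a=1, c=M0/2=0, d=(M1−M0)/(6·3)=-28/279, b=Δ0−h0·(2M0+M1)/6=115/93
seg 1: a=2, c=M1/2=-28/31, d=(M2−M1)/(6·1)=128/93, b=Δ1−h1·(2M1+M2)/6=-137/93
seg 2: a=1, c=M2/2=100/31, d=(M3−M2)/(6·1)=-100/93, b=Δ2−h2·(2M2+M3)/6=79/93
t_q=19/4 → seg 2, τ=3/4; S=1+79/93·τ+100/31·τ²+-100/93·τ³=1487/496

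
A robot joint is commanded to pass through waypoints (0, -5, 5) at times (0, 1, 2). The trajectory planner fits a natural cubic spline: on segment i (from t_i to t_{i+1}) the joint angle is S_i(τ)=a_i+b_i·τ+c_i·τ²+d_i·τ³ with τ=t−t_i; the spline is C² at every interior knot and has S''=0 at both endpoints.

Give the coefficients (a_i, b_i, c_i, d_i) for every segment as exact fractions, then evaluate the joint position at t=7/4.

  seg 0: a=0 b=-35/4 c=0 d=15/4
  seg 1: a=-5 b=5/2 c=45/4 d=-15/4
S(7/4) = 415/256

Δ: Δ0=-5, Δ1=10
row 1: diag=4, rhs=90; c'=1/4, d'=45/2
back: M1=45/2
M: M0=0, M1=45/2, M2=0
seg 0: a=0, c=M0/2=0, d=(M1−M0)/(6·1)=15/4, b=Δ0−h0·(2M0+M1)/6=-35/4
seg 1: a=-5, c=M1/2=45/4, d=(M2−M1)/(6·1)=-15/4, b=Δ1−h1·(2M1+M2)/6=5/2
t_q=7/4 → seg 1, τ=3/4; S=-5+5/2·τ+45/4·τ²+-15/4·τ³=415/256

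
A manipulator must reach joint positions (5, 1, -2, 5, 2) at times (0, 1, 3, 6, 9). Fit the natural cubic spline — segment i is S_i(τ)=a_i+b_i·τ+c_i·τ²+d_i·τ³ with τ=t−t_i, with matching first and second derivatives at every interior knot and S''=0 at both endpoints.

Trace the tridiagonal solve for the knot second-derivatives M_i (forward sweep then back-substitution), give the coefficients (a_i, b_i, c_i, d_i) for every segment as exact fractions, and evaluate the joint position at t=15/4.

Δ: Δ0=-4, Δ1=-3/2, Δ2=7/3, Δ3=-1
row 1: diag=6, rhs=15; c'=1/3, d'=5/2
row 2: denom=10−2·1/3=28/3; d'=(23−2·5/2)/(28/3)=27/14
row 3: denom=12−3·9/28=309/28; d'=(-20−3·27/14)/(309/28)=-722/309
back: M3=-722/309
back: M2=27/14−9/28·-722/309=276/103
back: M1=5/2−1/3·276/103=331/206
M: M0=0, M1=331/206, M2=276/103, M3=-722/309, M4=0
seg 0: a=5, c=M0/2=0, d=(M1−M0)/(6·1)=331/1236, b=Δ0−h0·(2M0+M1)/6=-5275/1236
seg 1: a=1, c=M1/2=331/412, d=(M2−M1)/(6·2)=221/2472, b=Δ1−h1·(2M1+M2)/6=-2141/618
seg 2: a=-2, c=M2/2=138/103, d=(M3−M2)/(6·3)=-775/2781, b=Δ2−h2·(2M2+M3)/6=254/309
seg 3: a=5, c=M3/2=-361/309, d=(M4−M3)/(6·3)=361/2781, b=Δ3−h3·(2M3+M4)/6=413/309
t_q=15/4 → seg 2, τ=3/4; S=-2+254/309·τ+138/103·τ²+-775/2781·τ³=-4927/6592

  seg 0: a=5 b=-5275/1236 c=0 d=331/1236
  seg 1: a=1 b=-2141/618 c=331/412 d=221/2472
  seg 2: a=-2 b=254/309 c=138/103 d=-775/2781
  seg 3: a=5 b=413/309 c=-361/309 d=361/2781
S(15/4) = -4927/6592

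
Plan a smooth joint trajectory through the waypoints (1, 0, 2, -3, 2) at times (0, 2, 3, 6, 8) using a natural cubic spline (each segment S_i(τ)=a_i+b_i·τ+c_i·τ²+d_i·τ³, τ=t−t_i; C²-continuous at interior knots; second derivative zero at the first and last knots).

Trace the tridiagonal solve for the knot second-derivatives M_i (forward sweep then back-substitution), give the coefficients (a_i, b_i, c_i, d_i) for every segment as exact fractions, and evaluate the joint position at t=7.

Δ: Δ0=-1/2, Δ1=2, Δ2=-5/3, Δ3=5/2
row 1: diag=6, rhs=15; c'=1/6, d'=5/2
row 2: denom=8−1·1/6=47/6; d'=(-22−1·5/2)/(47/6)=-147/47
row 3: denom=10−3·18/47=416/47; d'=(25−3·-147/47)/(416/47)=101/26
back: M3=101/26
back: M2=-147/47−18/47·101/26=-60/13
back: M1=5/2−1/6·-60/13=85/26
M: M0=0, M1=85/26, M2=-60/13, M3=101/26, M4=0
seg 0: a=1, c=M0/2=0, d=(M1−M0)/(6·2)=85/312, b=Δ0−h0·(2M0+M1)/6=-62/39
seg 1: a=0, c=M1/2=85/52, d=(M2−M1)/(6·1)=-205/156, b=Δ1−h1·(2M1+M2)/6=131/78
seg 2: a=2, c=M2/2=-30/13, d=(M3−M2)/(6·3)=17/36, b=Δ2−h2·(2M2+M3)/6=157/156
seg 3: a=-3, c=M3/2=101/52, d=(M4−M3)/(6·2)=-101/312, b=Δ3−h3·(2M3+M4)/6=-7/78
t_q=7 → seg 3, τ=1; S=-3+-7/78·τ+101/52·τ²+-101/312·τ³=-153/104

  seg 0: a=1 b=-62/39 c=0 d=85/312
  seg 1: a=0 b=131/78 c=85/52 d=-205/156
  seg 2: a=2 b=157/156 c=-30/13 d=17/36
  seg 3: a=-3 b=-7/78 c=101/52 d=-101/312
S(7) = -153/104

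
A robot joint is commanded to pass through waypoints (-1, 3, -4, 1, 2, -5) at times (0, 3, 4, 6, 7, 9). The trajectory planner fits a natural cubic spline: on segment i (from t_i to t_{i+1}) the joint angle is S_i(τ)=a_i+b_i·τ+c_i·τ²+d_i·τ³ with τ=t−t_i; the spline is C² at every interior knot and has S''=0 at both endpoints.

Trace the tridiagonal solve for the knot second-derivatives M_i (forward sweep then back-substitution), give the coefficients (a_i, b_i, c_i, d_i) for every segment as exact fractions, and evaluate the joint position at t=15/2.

  seg 0: a=-1 b=45671/8718 c=0 d=-1261/2906
  seg 1: a=3 b=-28235/4359 c=-11349/2906 d=29491/8718
  seg 2: a=-4 b=-36091/8718 c=9071/1453 d=-25483/17436
  seg 3: a=1 b=28715/8718 c=-7341/2906 d=1013/4359
  seg 4: a=2 b=-9253/8718 c=-5315/2906 d=5315/17436
S(15/2) = 48829/46496

Δ: Δ0=4/3, Δ1=-7, Δ2=5/2, Δ3=1, Δ4=-7/2
row 1: diag=8, rhs=-50; c'=1/8, d'=-25/4
row 2: denom=6−1·1/8=47/8; d'=(57−1·-25/4)/(47/8)=506/47
row 3: denom=6−2·16/47=250/47; d'=(-9−2·506/47)/(250/47)=-287/50
row 4: denom=6−1·47/250=1453/250; d'=(-27−1·-287/50)/(1453/250)=-5315/1453
back: M4=-5315/1453
back: M3=-287/50−47/250·-5315/1453=-7341/1453
back: M2=506/47−16/47·-7341/1453=18142/1453
back: M1=-25/4−1/8·18142/1453=-11349/1453
M: M0=0, M1=-11349/1453, M2=18142/1453, M3=-7341/1453, M4=-5315/1453, M5=0
seg 0: a=-1, c=M0/2=0, d=(M1−M0)/(6·3)=-1261/2906, b=Δ0−h0·(2M0+M1)/6=45671/8718
seg 1: a=3, c=M1/2=-11349/2906, d=(M2−M1)/(6·1)=29491/8718, b=Δ1−h1·(2M1+M2)/6=-28235/4359
seg 2: a=-4, c=M2/2=9071/1453, d=(M3−M2)/(6·2)=-25483/17436, b=Δ2−h2·(2M2+M3)/6=-36091/8718
seg 3: a=1, c=M3/2=-7341/2906, d=(M4−M3)/(6·1)=1013/4359, b=Δ3−h3·(2M3+M4)/6=28715/8718
seg 4: a=2, c=M4/2=-5315/2906, d=(M5−M4)/(6·2)=5315/17436, b=Δ4−h4·(2M4+M5)/6=-9253/8718
t_q=15/2 → seg 4, τ=1/2; S=2+-9253/8718·τ+-5315/2906·τ²+5315/17436·τ³=48829/46496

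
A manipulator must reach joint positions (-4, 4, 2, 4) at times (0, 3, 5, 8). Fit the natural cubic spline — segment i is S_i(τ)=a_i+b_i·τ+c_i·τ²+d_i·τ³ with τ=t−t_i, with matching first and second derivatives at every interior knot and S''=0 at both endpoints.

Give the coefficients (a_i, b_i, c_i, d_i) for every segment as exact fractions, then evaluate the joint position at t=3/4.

Δ: Δ0=8/3, Δ1=-1, Δ2=2/3
row 1: diag=10, rhs=-22; c'=1/5, d'=-11/5
row 2: denom=10−2·1/5=48/5; d'=(10−2·-11/5)/(48/5)=3/2
back: M2=3/2
back: M1=-11/5−1/5·3/2=-5/2
M: M0=0, M1=-5/2, M2=3/2, M3=0
seg 0: a=-4, c=M0/2=0, d=(M1−M0)/(6·3)=-5/36, b=Δ0−h0·(2M0+M1)/6=47/12
seg 1: a=4, c=M1/2=-5/4, d=(M2−M1)/(6·2)=1/3, b=Δ1−h1·(2M1+M2)/6=1/6
seg 2: a=2, c=M2/2=3/4, d=(M3−M2)/(6·3)=-1/12, b=Δ2−h2·(2M2+M3)/6=-5/6
t_q=3/4 → seg 0, τ=3/4; S=-4+47/12·τ+0·τ²+-5/36·τ³=-287/256

  seg 0: a=-4 b=47/12 c=0 d=-5/36
  seg 1: a=4 b=1/6 c=-5/4 d=1/3
  seg 2: a=2 b=-5/6 c=3/4 d=-1/12
S(3/4) = -287/256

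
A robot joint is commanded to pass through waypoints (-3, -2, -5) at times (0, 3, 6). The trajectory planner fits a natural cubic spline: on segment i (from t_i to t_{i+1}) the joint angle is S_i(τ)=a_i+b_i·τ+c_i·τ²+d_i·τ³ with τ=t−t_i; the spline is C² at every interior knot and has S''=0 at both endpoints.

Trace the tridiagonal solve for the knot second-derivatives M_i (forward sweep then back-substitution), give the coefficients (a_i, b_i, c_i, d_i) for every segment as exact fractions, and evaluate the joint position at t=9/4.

  seg 0: a=-3 b=2/3 c=0 d=-1/27
  seg 1: a=-2 b=-1/3 c=-1/3 d=1/27
S(9/4) = -123/64

Δ: Δ0=1/3, Δ1=-1
row 1: diag=12, rhs=-8; c'=1/4, d'=-2/3
back: M1=-2/3
M: M0=0, M1=-2/3, M2=0
seg 0: a=-3, c=M0/2=0, d=(M1−M0)/(6·3)=-1/27, b=Δ0−h0·(2M0+M1)/6=2/3
seg 1: a=-2, c=M1/2=-1/3, d=(M2−M1)/(6·3)=1/27, b=Δ1−h1·(2M1+M2)/6=-1/3
t_q=9/4 → seg 0, τ=9/4; S=-3+2/3·τ+0·τ²+-1/27·τ³=-123/64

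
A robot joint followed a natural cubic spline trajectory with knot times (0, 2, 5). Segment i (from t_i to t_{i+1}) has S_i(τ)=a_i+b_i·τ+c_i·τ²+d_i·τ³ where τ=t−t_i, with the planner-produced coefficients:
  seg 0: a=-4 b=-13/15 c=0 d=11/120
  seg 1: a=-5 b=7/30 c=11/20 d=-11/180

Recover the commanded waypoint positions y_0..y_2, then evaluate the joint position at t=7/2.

y_0=-4 y_1=-5 y_2=-1
S(7/2) = -579/160

y_0 = S_0(0) = a_0 = -4
y_1 = S_1(0) = a_1 = -5
y_2 = S_1(3) = -1
t_q=7/2 is in segment 1 (τ=3/2); S_1(τ)=-579/160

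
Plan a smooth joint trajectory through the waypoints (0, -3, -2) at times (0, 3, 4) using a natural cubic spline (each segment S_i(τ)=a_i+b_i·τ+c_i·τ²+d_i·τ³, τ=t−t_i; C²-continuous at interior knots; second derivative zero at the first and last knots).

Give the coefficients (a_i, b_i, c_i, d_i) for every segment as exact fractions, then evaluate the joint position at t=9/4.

  seg 0: a=0 b=-7/4 c=0 d=1/12
  seg 1: a=-3 b=1/2 c=3/4 d=-1/4
S(9/4) = -765/256

Δ: Δ0=-1, Δ1=1
row 1: diag=8, rhs=12; c'=1/8, d'=3/2
back: M1=3/2
M: M0=0, M1=3/2, M2=0
seg 0: a=0, c=M0/2=0, d=(M1−M0)/(6·3)=1/12, b=Δ0−h0·(2M0+M1)/6=-7/4
seg 1: a=-3, c=M1/2=3/4, d=(M2−M1)/(6·1)=-1/4, b=Δ1−h1·(2M1+M2)/6=1/2
t_q=9/4 → seg 0, τ=9/4; S=0+-7/4·τ+0·τ²+1/12·τ³=-765/256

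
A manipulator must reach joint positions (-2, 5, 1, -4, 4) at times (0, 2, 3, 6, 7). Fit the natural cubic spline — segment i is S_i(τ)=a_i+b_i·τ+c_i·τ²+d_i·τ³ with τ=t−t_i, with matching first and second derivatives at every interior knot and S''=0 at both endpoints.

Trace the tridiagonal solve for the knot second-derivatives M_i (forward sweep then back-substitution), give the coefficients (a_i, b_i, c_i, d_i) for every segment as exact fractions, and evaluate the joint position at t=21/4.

Δ: Δ0=7/2, Δ1=-4, Δ2=-5/3, Δ3=8
row 1: diag=6, rhs=-45; c'=1/6, d'=-15/2
row 2: denom=8−1·1/6=47/6; d'=(14−1·-15/2)/(47/6)=129/47
row 3: denom=8−3·18/47=322/47; d'=(58−3·129/47)/(322/47)=2339/322
back: M3=2339/322
back: M2=129/47−18/47·2339/322=-6/161
back: M1=-15/2−1/6·-6/161=-2413/322
M: M0=0, M1=-2413/322, M2=-6/161, M3=2339/322, M4=0
seg 0: a=-2, c=M0/2=0, d=(M1−M0)/(6·2)=-2413/3864, b=Δ0−h0·(2M0+M1)/6=2897/483
seg 1: a=5, c=M1/2=-2413/644, d=(M2−M1)/(6·1)=343/276, b=Δ1−h1·(2M1+M2)/6=-1445/966
seg 2: a=1, c=M2/2=-3/161, d=(M3−M2)/(6·3)=2351/5796, b=Δ2−h2·(2M2+M3)/6=-10165/1932
seg 3: a=-4, c=M3/2=2339/644, d=(M4−M3)/(6·1)=-2339/1932, b=Δ3−h3·(2M3+M4)/6=5389/966
t_q=21/4 → seg 2, τ=9/4; S=1+-10165/1932·τ+-3/161·τ²+2351/5796·τ³=-260161/41216

  seg 0: a=-2 b=2897/483 c=0 d=-2413/3864
  seg 1: a=5 b=-1445/966 c=-2413/644 d=343/276
  seg 2: a=1 b=-10165/1932 c=-3/161 d=2351/5796
  seg 3: a=-4 b=5389/966 c=2339/644 d=-2339/1932
S(21/4) = -260161/41216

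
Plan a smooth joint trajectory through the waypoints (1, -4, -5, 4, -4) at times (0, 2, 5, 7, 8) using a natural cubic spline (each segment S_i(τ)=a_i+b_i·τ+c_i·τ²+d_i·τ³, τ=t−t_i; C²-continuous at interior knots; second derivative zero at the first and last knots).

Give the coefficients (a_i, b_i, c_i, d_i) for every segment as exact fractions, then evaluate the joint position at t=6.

  seg 0: a=1 b=-3551/1518 c=0 d=-61/1518
  seg 1: a=-4 b=-4283/1518 c=-61/253 d=1625/4554
  seg 2: a=-5 b=4073/759 c=1503/506 d=-10333/6072
  seg 3: a=4 b=-4817/1518 c=-7327/1012 d=7327/3036
S(6) = 3309/2024

Δ: Δ0=-5/2, Δ1=-1/3, Δ2=9/2, Δ3=-8
row 1: diag=10, rhs=13; c'=3/10, d'=13/10
row 2: denom=10−3·3/10=91/10; d'=(29−3·13/10)/(91/10)=251/91
row 3: denom=6−2·20/91=506/91; d'=(-75−2·251/91)/(506/91)=-7327/506
back: M3=-7327/506
back: M2=251/91−20/91·-7327/506=1503/253
back: M1=13/10−3/10·1503/253=-122/253
M: M0=0, M1=-122/253, M2=1503/253, M3=-7327/506, M4=0
seg 0: a=1, c=M0/2=0, d=(M1−M0)/(6·2)=-61/1518, b=Δ0−h0·(2M0+M1)/6=-3551/1518
seg 1: a=-4, c=M1/2=-61/253, d=(M2−M1)/(6·3)=1625/4554, b=Δ1−h1·(2M1+M2)/6=-4283/1518
seg 2: a=-5, c=M2/2=1503/506, d=(M3−M2)/(6·2)=-10333/6072, b=Δ2−h2·(2M2+M3)/6=4073/759
seg 3: a=4, c=M3/2=-7327/1012, d=(M4−M3)/(6·1)=7327/3036, b=Δ3−h3·(2M3+M4)/6=-4817/1518
t_q=6 → seg 2, τ=1; S=-5+4073/759·τ+1503/506·τ²+-10333/6072·τ³=3309/2024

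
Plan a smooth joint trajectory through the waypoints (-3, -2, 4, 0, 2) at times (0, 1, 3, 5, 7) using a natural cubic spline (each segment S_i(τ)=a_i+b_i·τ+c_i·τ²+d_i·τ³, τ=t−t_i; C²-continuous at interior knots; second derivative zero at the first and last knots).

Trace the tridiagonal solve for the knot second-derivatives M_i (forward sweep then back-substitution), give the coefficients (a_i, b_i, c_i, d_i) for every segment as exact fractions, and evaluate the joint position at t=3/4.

Δ: Δ0=1, Δ1=3, Δ2=-2, Δ3=1
row 1: diag=6, rhs=12; c'=1/3, d'=2
row 2: denom=8−2·1/3=22/3; d'=(-30−2·2)/(22/3)=-51/11
row 3: denom=8−2·3/11=82/11; d'=(18−2·-51/11)/(82/11)=150/41
back: M3=150/41
back: M2=-51/11−3/11·150/41=-231/41
back: M1=2−1/3·-231/41=159/41
M: M0=0, M1=159/41, M2=-231/41, M3=150/41, M4=0
seg 0: a=-3, c=M0/2=0, d=(M1−M0)/(6·1)=53/82, b=Δ0−h0·(2M0+M1)/6=29/82
seg 1: a=-2, c=M1/2=159/82, d=(M2−M1)/(6·2)=-65/82, b=Δ1−h1·(2M1+M2)/6=94/41
seg 2: a=4, c=M2/2=-231/82, d=(M3−M2)/(6·2)=127/164, b=Δ2−h2·(2M2+M3)/6=22/41
seg 3: a=0, c=M3/2=75/41, d=(M4−M3)/(6·2)=-25/82, b=Δ3−h3·(2M3+M4)/6=-59/41
t_q=3/4 → seg 0, τ=3/4; S=-3+29/82·τ+0·τ²+53/82·τ³=-12921/5248

  seg 0: a=-3 b=29/82 c=0 d=53/82
  seg 1: a=-2 b=94/41 c=159/82 d=-65/82
  seg 2: a=4 b=22/41 c=-231/82 d=127/164
  seg 3: a=0 b=-59/41 c=75/41 d=-25/82
S(3/4) = -12921/5248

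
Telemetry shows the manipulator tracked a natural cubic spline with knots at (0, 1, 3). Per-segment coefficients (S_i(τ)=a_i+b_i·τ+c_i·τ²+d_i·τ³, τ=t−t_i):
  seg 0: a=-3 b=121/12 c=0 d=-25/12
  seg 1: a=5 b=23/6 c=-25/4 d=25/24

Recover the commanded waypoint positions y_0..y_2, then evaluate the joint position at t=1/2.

y_0 = S_0(0) = a_0 = -3
y_1 = S_1(0) = a_1 = 5
y_2 = S_1(2) = -4
t_q=1/2 is in segment 0 (τ=1/2); S_0(τ)=57/32

y_0=-3 y_1=5 y_2=-4
S(1/2) = 57/32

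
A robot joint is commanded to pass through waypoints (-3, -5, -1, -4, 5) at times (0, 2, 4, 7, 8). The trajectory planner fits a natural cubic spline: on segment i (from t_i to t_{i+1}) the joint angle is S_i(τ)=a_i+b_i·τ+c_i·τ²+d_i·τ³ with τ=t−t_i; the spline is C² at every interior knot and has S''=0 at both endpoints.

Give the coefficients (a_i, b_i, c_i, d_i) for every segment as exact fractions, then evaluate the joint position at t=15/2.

  seg 0: a=-3 b=-589/268 c=0 d=321/1072
  seg 1: a=-5 b=187/134 c=963/536 d=-801/1072
  seg 2: a=-1 b=-103/268 c=-180/67 d=665/804
  seg 3: a=-4 b=781/134 c=1275/268 d=-425/268
S(15/2) = -203/2144

Δ: Δ0=-1, Δ1=2, Δ2=-1, Δ3=9
row 1: diag=8, rhs=18; c'=1/4, d'=9/4
row 2: denom=10−2·1/4=19/2; d'=(-18−2·9/4)/(19/2)=-45/19
row 3: denom=8−3·6/19=134/19; d'=(60−3·-45/19)/(134/19)=1275/134
back: M3=1275/134
back: M2=-45/19−6/19·1275/134=-360/67
back: M1=9/4−1/4·-360/67=963/268
M: M0=0, M1=963/268, M2=-360/67, M3=1275/134, M4=0
seg 0: a=-3, c=M0/2=0, d=(M1−M0)/(6·2)=321/1072, b=Δ0−h0·(2M0+M1)/6=-589/268
seg 1: a=-5, c=M1/2=963/536, d=(M2−M1)/(6·2)=-801/1072, b=Δ1−h1·(2M1+M2)/6=187/134
seg 2: a=-1, c=M2/2=-180/67, d=(M3−M2)/(6·3)=665/804, b=Δ2−h2·(2M2+M3)/6=-103/268
seg 3: a=-4, c=M3/2=1275/268, d=(M4−M3)/(6·1)=-425/268, b=Δ3−h3·(2M3+M4)/6=781/134
t_q=15/2 → seg 3, τ=1/2; S=-4+781/134·τ+1275/268·τ²+-425/268·τ³=-203/2144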